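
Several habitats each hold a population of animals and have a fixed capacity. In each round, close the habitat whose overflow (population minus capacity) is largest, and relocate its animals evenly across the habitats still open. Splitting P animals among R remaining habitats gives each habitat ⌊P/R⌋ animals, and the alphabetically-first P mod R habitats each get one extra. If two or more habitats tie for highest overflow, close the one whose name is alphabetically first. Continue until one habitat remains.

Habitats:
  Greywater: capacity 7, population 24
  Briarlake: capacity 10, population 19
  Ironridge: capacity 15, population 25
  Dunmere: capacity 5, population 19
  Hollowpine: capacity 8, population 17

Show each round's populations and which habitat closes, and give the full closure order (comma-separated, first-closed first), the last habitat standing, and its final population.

Round 1: Briarlake=19 Dunmere=19 Greywater=24 Hollowpine=17 Ironridge=25 → close Greywater (overflow 17)
  24÷4 = 6 each, +1 to first 0
Round 2: Briarlake=25 Dunmere=25 Hollowpine=23 Ironridge=31 → close Dunmere (overflow 20)
  25÷3 = 8 each, +1 to first 1
Round 3: Briarlake=34 Hollowpine=31 Ironridge=39 → close Briarlake (overflow 24)
  34÷2 = 17 each, +1 to first 0
Round 4: Hollowpine=48 Ironridge=56 → close Ironridge (overflow 41)
  56÷1 = 56 each, +1 to first 0

Closure order: Greywater, Dunmere, Briarlake, Ironridge
Last habitat: Hollowpine with 104 animals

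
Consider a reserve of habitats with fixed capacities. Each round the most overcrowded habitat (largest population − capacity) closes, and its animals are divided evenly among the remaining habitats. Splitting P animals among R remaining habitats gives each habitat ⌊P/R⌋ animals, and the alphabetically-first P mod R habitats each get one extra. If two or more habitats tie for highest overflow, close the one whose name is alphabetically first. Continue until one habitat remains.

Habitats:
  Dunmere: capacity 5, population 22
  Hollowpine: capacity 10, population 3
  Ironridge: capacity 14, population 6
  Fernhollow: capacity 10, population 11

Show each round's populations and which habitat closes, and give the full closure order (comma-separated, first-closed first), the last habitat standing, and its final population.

Round 1: Dunmere=22 Fernhollow=11 Hollowpine=3 Ironridge=6 → close Dunmere (overflow 17)
  22÷3 = 7 each, +1 to first 1
Round 2: Fernhollow=19 Hollowpine=10 Ironridge=13 → close Fernhollow (overflow 9)
  19÷2 = 9 each, +1 to first 1
Round 3: Hollowpine=20 Ironridge=22 → close Hollowpine (overflow 10)
  20÷1 = 20 each, +1 to first 0

Closure order: Dunmere, Fernhollow, Hollowpine
Last habitat: Ironridge with 42 animals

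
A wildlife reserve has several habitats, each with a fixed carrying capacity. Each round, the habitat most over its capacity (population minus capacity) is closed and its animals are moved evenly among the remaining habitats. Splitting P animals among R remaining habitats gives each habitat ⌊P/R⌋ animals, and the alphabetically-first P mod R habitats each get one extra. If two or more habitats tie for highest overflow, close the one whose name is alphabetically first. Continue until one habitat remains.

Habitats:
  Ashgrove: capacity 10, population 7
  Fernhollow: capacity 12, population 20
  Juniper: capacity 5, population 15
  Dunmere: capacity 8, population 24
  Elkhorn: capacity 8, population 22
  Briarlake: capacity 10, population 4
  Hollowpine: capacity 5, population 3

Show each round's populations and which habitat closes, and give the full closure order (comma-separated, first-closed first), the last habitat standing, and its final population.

Round 1: Ashgrove=7 Briarlake=4 Dunmere=24 Elkhorn=22 Fernhollow=20 Hollowpine=3 Juniper=15 → close Dunmere (overflow 16)
  24÷6 = 4 each, +1 to first 0
Round 2: Ashgrove=11 Briarlake=8 Elkhorn=26 Fernhollow=24 Hollowpine=7 Juniper=19 → close Elkhorn (overflow 18)
  26÷5 = 5 each, +1 to first 1
Round 3: Ashgrove=17 Briarlake=13 Fernhollow=29 Hollowpine=12 Juniper=24 → close Juniper (overflow 19)
  24÷4 = 6 each, +1 to first 0
Round 4: Ashgrove=23 Briarlake=19 Fernhollow=35 Hollowpine=18 → close Fernhollow (overflow 23)
  35÷3 = 11 each, +1 to first 2
Round 5: Ashgrove=35 Briarlake=31 Hollowpine=29 → close Ashgrove (overflow 25)
  35÷2 = 17 each, +1 to first 1
Round 6: Briarlake=49 Hollowpine=46 → close Hollowpine (overflow 41)
  46÷1 = 46 each, +1 to first 0

Closure order: Dunmere, Elkhorn, Juniper, Fernhollow, Ashgrove, Hollowpine
Last habitat: Briarlake with 95 animals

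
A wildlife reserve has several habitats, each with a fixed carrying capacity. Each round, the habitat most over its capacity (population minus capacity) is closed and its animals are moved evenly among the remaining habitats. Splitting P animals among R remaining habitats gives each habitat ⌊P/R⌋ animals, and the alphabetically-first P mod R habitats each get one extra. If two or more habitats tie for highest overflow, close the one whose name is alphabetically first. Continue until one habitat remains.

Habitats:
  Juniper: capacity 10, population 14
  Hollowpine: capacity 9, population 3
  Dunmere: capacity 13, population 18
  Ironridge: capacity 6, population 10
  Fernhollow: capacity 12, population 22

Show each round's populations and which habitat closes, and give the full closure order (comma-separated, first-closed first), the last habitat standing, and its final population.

Round 1: Dunmere=18 Fernhollow=22 Hollowpine=3 Ironridge=10 Juniper=14 → close Fernhollow (overflow 10)
  22÷4 = 5 each, +1 to first 2
Round 2: Dunmere=24 Hollowpine=9 Ironridge=15 Juniper=19 → close Dunmere (overflow 11)
  24÷3 = 8 each, +1 to first 0
Round 3: Hollowpine=17 Ironridge=23 Juniper=27 → close Ironridge (overflow 17)
  23÷2 = 11 each, +1 to first 1
Round 4: Hollowpine=29 Juniper=38 → close Juniper (overflow 28)
  38÷1 = 38 each, +1 to first 0

Closure order: Fernhollow, Dunmere, Ironridge, Juniper
Last habitat: Hollowpine with 67 animals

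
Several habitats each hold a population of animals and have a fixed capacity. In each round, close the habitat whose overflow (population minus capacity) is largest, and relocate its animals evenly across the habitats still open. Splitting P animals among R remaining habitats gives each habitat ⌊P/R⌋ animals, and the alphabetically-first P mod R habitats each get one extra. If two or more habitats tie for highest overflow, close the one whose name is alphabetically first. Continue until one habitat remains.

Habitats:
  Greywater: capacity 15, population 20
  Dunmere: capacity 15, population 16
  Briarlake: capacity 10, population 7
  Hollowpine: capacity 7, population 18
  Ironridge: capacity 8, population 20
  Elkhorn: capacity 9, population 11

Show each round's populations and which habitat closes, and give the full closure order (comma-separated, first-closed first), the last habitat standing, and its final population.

Closure order: Ironridge, Hollowpine, Greywater, Dunmere, Elkhorn
Last habitat: Briarlake with 92 animals

Round 1: Briarlake=7 Dunmere=16 Elkhorn=11 Greywater=20 Hollowpine=18 Ironridge=20 → close Ironridge (overflow 12)
  20÷5 = 4 each, +1 to first 0
Round 2: Briarlake=11 Dunmere=20 Elkhorn=15 Greywater=24 Hollowpine=22 → close Hollowpine (overflow 15)
  22÷4 = 5 each, +1 to first 2
Round 3: Briarlake=17 Dunmere=26 Elkhorn=20 Greywater=29 → close Greywater (overflow 14)
  29÷3 = 9 each, +1 to first 2
Round 4: Briarlake=27 Dunmere=36 Elkhorn=29 → close Dunmere (overflow 21)
  36÷2 = 18 each, +1 to first 0
Round 5: Briarlake=45 Elkhorn=47 → close Elkhorn (overflow 38)
  47÷1 = 47 each, +1 to first 0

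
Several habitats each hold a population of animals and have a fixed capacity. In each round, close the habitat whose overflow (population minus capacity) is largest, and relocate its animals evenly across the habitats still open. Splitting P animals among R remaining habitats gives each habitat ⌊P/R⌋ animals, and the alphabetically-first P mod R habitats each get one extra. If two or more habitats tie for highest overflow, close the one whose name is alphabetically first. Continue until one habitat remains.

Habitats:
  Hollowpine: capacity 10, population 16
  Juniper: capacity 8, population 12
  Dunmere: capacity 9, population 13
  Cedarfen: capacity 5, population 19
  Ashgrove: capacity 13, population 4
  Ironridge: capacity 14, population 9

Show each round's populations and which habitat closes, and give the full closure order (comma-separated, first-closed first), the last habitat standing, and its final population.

Closure order: Cedarfen, Hollowpine, Dunmere, Juniper, Ironridge
Last habitat: Ashgrove with 73 animals

Round 1: Ashgrove=4 Cedarfen=19 Dunmere=13 Hollowpine=16 Ironridge=9 Juniper=12 → close Cedarfen (overflow 14)
  19÷5 = 3 each, +1 to first 4
Round 2: Ashgrove=8 Dunmere=17 Hollowpine=20 Ironridge=13 Juniper=15 → close Hollowpine (overflow 10)
  20÷4 = 5 each, +1 to first 0
Round 3: Ashgrove=13 Dunmere=22 Ironridge=18 Juniper=20 → close Dunmere (overflow 13)
  22÷3 = 7 each, +1 to first 1
Round 4: Ashgrove=21 Ironridge=25 Juniper=27 → close Juniper (overflow 19)
  27÷2 = 13 each, +1 to first 1
Round 5: Ashgrove=35 Ironridge=38 → close Ironridge (overflow 24)
  38÷1 = 38 each, +1 to first 0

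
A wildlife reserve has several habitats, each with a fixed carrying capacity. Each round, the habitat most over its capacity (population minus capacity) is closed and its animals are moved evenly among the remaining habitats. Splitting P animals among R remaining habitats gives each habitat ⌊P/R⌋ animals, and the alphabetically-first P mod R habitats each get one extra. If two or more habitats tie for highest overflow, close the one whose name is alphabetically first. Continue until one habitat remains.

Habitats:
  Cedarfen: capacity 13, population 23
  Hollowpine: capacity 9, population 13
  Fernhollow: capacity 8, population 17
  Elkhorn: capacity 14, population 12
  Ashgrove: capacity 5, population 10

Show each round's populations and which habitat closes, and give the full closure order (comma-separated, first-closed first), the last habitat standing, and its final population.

Round 1: Ashgrove=10 Cedarfen=23 Elkhorn=12 Fernhollow=17 Hollowpine=13 → close Cedarfen (overflow 10)
  23÷4 = 5 each, +1 to first 3
Round 2: Ashgrove=16 Elkhorn=18 Fernhollow=23 Hollowpine=18 → close Fernhollow (overflow 15)
  23÷3 = 7 each, +1 to first 2
Round 3: Ashgrove=24 Elkhorn=26 Hollowpine=25 → close Ashgrove (overflow 19)
  24÷2 = 12 each, +1 to first 0
Round 4: Elkhorn=38 Hollowpine=37 → close Hollowpine (overflow 28)
  37÷1 = 37 each, +1 to first 0

Closure order: Cedarfen, Fernhollow, Ashgrove, Hollowpine
Last habitat: Elkhorn with 75 animals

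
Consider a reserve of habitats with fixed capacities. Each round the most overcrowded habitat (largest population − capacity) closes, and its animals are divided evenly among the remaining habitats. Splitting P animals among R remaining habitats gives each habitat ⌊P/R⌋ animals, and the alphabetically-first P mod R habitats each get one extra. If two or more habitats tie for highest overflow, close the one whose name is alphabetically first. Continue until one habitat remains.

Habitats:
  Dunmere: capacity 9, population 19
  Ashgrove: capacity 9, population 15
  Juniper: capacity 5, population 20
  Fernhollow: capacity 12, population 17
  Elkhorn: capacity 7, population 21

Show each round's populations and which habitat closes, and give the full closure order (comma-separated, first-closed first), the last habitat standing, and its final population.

Round 1: Ashgrove=15 Dunmere=19 Elkhorn=21 Fernhollow=17 Juniper=20 → close Juniper (overflow 15)
  20÷4 = 5 each, +1 to first 0
Round 2: Ashgrove=20 Dunmere=24 Elkhorn=26 Fernhollow=22 → close Elkhorn (overflow 19)
  26÷3 = 8 each, +1 to first 2
Round 3: Ashgrove=29 Dunmere=33 Fernhollow=30 → close Dunmere (overflow 24)
  33÷2 = 16 each, +1 to first 1
Round 4: Ashgrove=46 Fernhollow=46 → close Ashgrove (overflow 37)
  46÷1 = 46 each, +1 to first 0

Closure order: Juniper, Elkhorn, Dunmere, Ashgrove
Last habitat: Fernhollow with 92 animals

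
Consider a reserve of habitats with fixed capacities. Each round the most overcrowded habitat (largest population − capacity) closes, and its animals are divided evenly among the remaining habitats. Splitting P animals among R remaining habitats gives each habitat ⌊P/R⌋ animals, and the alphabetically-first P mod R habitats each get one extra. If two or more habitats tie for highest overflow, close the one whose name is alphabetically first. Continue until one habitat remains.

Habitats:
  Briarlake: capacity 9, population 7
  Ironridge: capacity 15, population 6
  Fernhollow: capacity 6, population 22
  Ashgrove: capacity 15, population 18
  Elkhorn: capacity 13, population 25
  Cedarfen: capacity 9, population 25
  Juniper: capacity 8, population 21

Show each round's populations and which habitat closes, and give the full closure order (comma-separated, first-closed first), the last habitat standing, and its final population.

Round 1: Ashgrove=18 Briarlake=7 Cedarfen=25 Elkhorn=25 Fernhollow=22 Ironridge=6 Juniper=21 → close Cedarfen (overflow 16)
  25÷6 = 4 each, +1 to first 1
Round 2: Ashgrove=23 Briarlake=11 Elkhorn=29 Fernhollow=26 Ironridge=10 Juniper=25 → close Fernhollow (overflow 20)
  26÷5 = 5 each, +1 to first 1
Round 3: Ashgrove=29 Briarlake=16 Elkhorn=34 Ironridge=15 Juniper=30 → close Juniper (overflow 22)
  30÷4 = 7 each, +1 to first 2
Round 4: Ashgrove=37 Briarlake=24 Elkhorn=41 Ironridge=22 → close Elkhorn (overflow 28)
  41÷3 = 13 each, +1 to first 2
Round 5: Ashgrove=51 Briarlake=38 Ironridge=35 → close Ashgrove (overflow 36)
  51÷2 = 25 each, +1 to first 1
Round 6: Briarlake=64 Ironridge=60 → close Briarlake (overflow 55)
  64÷1 = 64 each, +1 to first 0

Closure order: Cedarfen, Fernhollow, Juniper, Elkhorn, Ashgrove, Briarlake
Last habitat: Ironridge with 124 animals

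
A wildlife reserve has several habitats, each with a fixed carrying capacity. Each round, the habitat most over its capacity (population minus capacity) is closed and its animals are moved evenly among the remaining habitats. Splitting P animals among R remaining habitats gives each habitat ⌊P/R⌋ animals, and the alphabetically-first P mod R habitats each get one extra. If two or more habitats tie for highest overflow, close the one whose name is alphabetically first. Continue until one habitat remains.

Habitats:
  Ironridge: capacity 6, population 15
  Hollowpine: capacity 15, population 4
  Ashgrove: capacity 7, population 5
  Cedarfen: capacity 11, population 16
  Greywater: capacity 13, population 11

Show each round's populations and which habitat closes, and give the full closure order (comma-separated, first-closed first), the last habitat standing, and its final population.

Round 1: Ashgrove=5 Cedarfen=16 Greywater=11 Hollowpine=4 Ironridge=15 → close Ironridge (overflow 9)
  15÷4 = 3 each, +1 to first 3
Round 2: Ashgrove=9 Cedarfen=20 Greywater=15 Hollowpine=7 → close Cedarfen (overflow 9)
  20÷3 = 6 each, +1 to first 2
Round 3: Ashgrove=16 Greywater=22 Hollowpine=13 → close Ashgrove (overflow 9)
  16÷2 = 8 each, +1 to first 0
Round 4: Greywater=30 Hollowpine=21 → close Greywater (overflow 17)
  30÷1 = 30 each, +1 to first 0

Closure order: Ironridge, Cedarfen, Ashgrove, Greywater
Last habitat: Hollowpine with 51 animals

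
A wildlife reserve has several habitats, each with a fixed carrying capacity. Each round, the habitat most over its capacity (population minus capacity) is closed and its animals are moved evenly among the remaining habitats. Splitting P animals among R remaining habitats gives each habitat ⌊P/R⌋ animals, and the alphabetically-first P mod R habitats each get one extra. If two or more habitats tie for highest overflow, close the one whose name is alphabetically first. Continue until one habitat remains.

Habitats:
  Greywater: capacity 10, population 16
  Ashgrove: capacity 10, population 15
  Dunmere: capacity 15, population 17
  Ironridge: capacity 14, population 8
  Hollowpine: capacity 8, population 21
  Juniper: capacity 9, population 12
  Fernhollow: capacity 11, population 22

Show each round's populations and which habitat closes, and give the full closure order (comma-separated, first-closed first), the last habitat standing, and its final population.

Closure order: Hollowpine, Fernhollow, Ashgrove, Greywater, Dunmere, Juniper
Last habitat: Ironridge with 111 animals

Round 1: Ashgrove=15 Dunmere=17 Fernhollow=22 Greywater=16 Hollowpine=21 Ironridge=8 Juniper=12 → close Hollowpine (overflow 13)
  21÷6 = 3 each, +1 to first 3
Round 2: Ashgrove=19 Dunmere=21 Fernhollow=26 Greywater=19 Ironridge=11 Juniper=15 → close Fernhollow (overflow 15)
  26÷5 = 5 each, +1 to first 1
Round 3: Ashgrove=25 Dunmere=26 Greywater=24 Ironridge=16 Juniper=20 → close Ashgrove (overflow 15)
  25÷4 = 6 each, +1 to first 1
Round 4: Dunmere=33 Greywater=30 Ironridge=22 Juniper=26 → close Greywater (overflow 20)
  30÷3 = 10 each, +1 to first 0
Round 5: Dunmere=43 Ironridge=32 Juniper=36 → close Dunmere (overflow 28)
  43÷2 = 21 each, +1 to first 1
Round 6: Ironridge=54 Juniper=57 → close Juniper (overflow 48)
  57÷1 = 57 each, +1 to first 0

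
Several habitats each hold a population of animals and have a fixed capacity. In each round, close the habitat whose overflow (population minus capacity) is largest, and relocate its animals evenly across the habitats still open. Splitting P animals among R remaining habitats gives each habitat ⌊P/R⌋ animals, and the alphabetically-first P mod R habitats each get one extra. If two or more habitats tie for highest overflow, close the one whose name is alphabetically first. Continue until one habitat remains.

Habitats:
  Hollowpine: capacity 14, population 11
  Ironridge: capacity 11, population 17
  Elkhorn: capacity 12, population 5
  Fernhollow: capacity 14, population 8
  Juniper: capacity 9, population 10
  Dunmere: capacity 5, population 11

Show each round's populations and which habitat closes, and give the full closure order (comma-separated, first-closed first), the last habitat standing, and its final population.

Round 1: Dunmere=11 Elkhorn=5 Fernhollow=8 Hollowpine=11 Ironridge=17 Juniper=10 → close Dunmere (overflow 6)
  11÷5 = 2 each, +1 to first 1
Round 2: Elkhorn=8 Fernhollow=10 Hollowpine=13 Ironridge=19 Juniper=12 → close Ironridge (overflow 8)
  19÷4 = 4 each, +1 to first 3
Round 3: Elkhorn=13 Fernhollow=15 Hollowpine=18 Juniper=16 → close Juniper (overflow 7)
  16÷3 = 5 each, +1 to first 1
Round 4: Elkhorn=19 Fernhollow=20 Hollowpine=23 → close Hollowpine (overflow 9)
  23÷2 = 11 each, +1 to first 1
Round 5: Elkhorn=31 Fernhollow=31 → close Elkhorn (overflow 19)
  31÷1 = 31 each, +1 to first 0

Closure order: Dunmere, Ironridge, Juniper, Hollowpine, Elkhorn
Last habitat: Fernhollow with 62 animals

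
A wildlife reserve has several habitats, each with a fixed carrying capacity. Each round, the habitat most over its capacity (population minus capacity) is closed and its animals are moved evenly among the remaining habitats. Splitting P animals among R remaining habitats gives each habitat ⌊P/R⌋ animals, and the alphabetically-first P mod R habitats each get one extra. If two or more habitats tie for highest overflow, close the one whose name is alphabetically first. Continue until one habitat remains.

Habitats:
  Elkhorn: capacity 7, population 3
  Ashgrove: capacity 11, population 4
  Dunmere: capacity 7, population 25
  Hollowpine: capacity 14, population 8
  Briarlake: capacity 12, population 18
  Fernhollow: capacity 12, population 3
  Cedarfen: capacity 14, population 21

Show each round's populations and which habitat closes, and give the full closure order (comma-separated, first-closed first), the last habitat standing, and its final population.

Closure order: Dunmere, Cedarfen, Briarlake, Elkhorn, Ashgrove, Hollowpine
Last habitat: Fernhollow with 82 animals

Round 1: Ashgrove=4 Briarlake=18 Cedarfen=21 Dunmere=25 Elkhorn=3 Fernhollow=3 Hollowpine=8 → close Dunmere (overflow 18)
  25÷6 = 4 each, +1 to first 1
Round 2: Ashgrove=9 Briarlake=22 Cedarfen=25 Elkhorn=7 Fernhollow=7 Hollowpine=12 → close Cedarfen (overflow 11)
  25÷5 = 5 each, +1 to first 0
Round 3: Ashgrove=14 Briarlake=27 Elkhorn=12 Fernhollow=12 Hollowpine=17 → close Briarlake (overflow 15)
  27÷4 = 6 each, +1 to first 3
Round 4: Ashgrove=21 Elkhorn=19 Fernhollow=19 Hollowpine=23 → close Elkhorn (overflow 12)
  19÷3 = 6 each, +1 to first 1
Round 5: Ashgrove=28 Fernhollow=25 Hollowpine=29 → close Ashgrove (overflow 17)
  28÷2 = 14 each, +1 to first 0
Round 6: Fernhollow=39 Hollowpine=43 → close Hollowpine (overflow 29)
  43÷1 = 43 each, +1 to first 0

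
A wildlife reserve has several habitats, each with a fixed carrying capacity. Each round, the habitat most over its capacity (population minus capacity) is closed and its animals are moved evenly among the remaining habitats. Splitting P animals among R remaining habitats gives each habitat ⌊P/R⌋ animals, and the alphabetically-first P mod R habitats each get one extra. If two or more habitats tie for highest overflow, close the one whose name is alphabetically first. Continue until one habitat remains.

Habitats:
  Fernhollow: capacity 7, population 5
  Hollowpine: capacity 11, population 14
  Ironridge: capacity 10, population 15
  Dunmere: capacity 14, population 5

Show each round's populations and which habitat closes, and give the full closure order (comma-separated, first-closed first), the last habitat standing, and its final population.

Closure order: Ironridge, Hollowpine, Fernhollow
Last habitat: Dunmere with 39 animals

Round 1: Dunmere=5 Fernhollow=5 Hollowpine=14 Ironridge=15 → close Ironridge (overflow 5)
  15÷3 = 5 each, +1 to first 0
Round 2: Dunmere=10 Fernhollow=10 Hollowpine=19 → close Hollowpine (overflow 8)
  19÷2 = 9 each, +1 to first 1
Round 3: Dunmere=20 Fernhollow=19 → close Fernhollow (overflow 12)
  19÷1 = 19 each, +1 to first 0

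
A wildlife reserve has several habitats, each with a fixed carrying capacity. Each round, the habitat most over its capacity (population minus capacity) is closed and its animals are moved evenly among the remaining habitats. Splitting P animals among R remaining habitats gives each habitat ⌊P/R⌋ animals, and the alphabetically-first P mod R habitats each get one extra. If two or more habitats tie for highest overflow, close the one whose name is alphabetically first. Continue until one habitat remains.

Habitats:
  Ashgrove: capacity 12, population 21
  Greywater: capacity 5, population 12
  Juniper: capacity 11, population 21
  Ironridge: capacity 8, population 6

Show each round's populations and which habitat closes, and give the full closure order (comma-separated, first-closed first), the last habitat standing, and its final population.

Round 1: Ashgrove=21 Greywater=12 Ironridge=6 Juniper=21 → close Juniper (overflow 10)
  21÷3 = 7 each, +1 to first 0
Round 2: Ashgrove=28 Greywater=19 Ironridge=13 → close Ashgrove (overflow 16)
  28÷2 = 14 each, +1 to first 0
Round 3: Greywater=33 Ironridge=27 → close Greywater (overflow 28)
  33÷1 = 33 each, +1 to first 0

Closure order: Juniper, Ashgrove, Greywater
Last habitat: Ironridge with 60 animals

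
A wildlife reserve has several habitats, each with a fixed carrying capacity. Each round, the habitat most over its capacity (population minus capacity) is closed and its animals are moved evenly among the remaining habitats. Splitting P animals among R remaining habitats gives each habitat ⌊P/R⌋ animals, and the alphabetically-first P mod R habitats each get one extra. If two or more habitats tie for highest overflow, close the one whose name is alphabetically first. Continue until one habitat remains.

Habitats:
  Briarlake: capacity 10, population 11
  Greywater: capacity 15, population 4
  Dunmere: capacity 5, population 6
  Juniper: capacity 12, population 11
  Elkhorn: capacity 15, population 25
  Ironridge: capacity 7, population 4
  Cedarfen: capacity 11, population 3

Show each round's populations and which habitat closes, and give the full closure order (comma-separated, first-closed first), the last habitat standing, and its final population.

Round 1: Briarlake=11 Cedarfen=3 Dunmere=6 Elkhorn=25 Greywater=4 Ironridge=4 Juniper=11 → close Elkhorn (overflow 10)
  25÷6 = 4 each, +1 to first 1
Round 2: Briarlake=16 Cedarfen=7 Dunmere=10 Greywater=8 Ironridge=8 Juniper=15 → close Briarlake (overflow 6)
  16÷5 = 3 each, +1 to first 1
Round 3: Cedarfen=11 Dunmere=13 Greywater=11 Ironridge=11 Juniper=18 → close Dunmere (overflow 8)
  13÷4 = 3 each, +1 to first 1
Round 4: Cedarfen=15 Greywater=14 Ironridge=14 Juniper=21 → close Juniper (overflow 9)
  21÷3 = 7 each, +1 to first 0
Round 5: Cedarfen=22 Greywater=21 Ironridge=21 → close Ironridge (overflow 14)
  21÷2 = 10 each, +1 to first 1
Round 6: Cedarfen=33 Greywater=31 → close Cedarfen (overflow 22)
  33÷1 = 33 each, +1 to first 0

Closure order: Elkhorn, Briarlake, Dunmere, Juniper, Ironridge, Cedarfen
Last habitat: Greywater with 64 animals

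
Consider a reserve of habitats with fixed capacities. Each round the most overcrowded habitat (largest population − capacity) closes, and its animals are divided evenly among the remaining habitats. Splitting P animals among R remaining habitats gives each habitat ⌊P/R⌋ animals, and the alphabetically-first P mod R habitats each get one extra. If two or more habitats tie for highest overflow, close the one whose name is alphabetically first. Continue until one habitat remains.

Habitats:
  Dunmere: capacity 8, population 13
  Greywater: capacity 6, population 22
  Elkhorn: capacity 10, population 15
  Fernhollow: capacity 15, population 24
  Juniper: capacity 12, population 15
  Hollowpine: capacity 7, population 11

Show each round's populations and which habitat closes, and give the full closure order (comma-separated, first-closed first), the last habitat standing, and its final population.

Closure order: Greywater, Fernhollow, Dunmere, Elkhorn, Hollowpine
Last habitat: Juniper with 100 animals

Round 1: Dunmere=13 Elkhorn=15 Fernhollow=24 Greywater=22 Hollowpine=11 Juniper=15 → close Greywater (overflow 16)
  22÷5 = 4 each, +1 to first 2
Round 2: Dunmere=18 Elkhorn=20 Fernhollow=28 Hollowpine=15 Juniper=19 → close Fernhollow (overflow 13)
  28÷4 = 7 each, +1 to first 0
Round 3: Dunmere=25 Elkhorn=27 Hollowpine=22 Juniper=26 → close Dunmere (overflow 17)
  25÷3 = 8 each, +1 to first 1
Round 4: Elkhorn=36 Hollowpine=30 Juniper=34 → close Elkhorn (overflow 26)
  36÷2 = 18 each, +1 to first 0
Round 5: Hollowpine=48 Juniper=52 → close Hollowpine (overflow 41)
  48÷1 = 48 each, +1 to first 0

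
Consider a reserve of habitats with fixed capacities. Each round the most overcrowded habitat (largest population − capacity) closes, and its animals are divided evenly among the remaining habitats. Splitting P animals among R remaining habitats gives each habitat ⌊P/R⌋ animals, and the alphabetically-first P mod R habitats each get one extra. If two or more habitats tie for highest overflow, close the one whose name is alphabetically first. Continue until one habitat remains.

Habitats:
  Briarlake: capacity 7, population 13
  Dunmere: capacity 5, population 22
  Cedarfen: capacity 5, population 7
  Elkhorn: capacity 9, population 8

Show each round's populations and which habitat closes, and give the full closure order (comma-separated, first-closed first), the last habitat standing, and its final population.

Round 1: Briarlake=13 Cedarfen=7 Dunmere=22 Elkhorn=8 → close Dunmere (overflow 17)
  22÷3 = 7 each, +1 to first 1
Round 2: Briarlake=21 Cedarfen=14 Elkhorn=15 → close Briarlake (overflow 14)
  21÷2 = 10 each, +1 to first 1
Round 3: Cedarfen=25 Elkhorn=25 → close Cedarfen (overflow 20)
  25÷1 = 25 each, +1 to first 0

Closure order: Dunmere, Briarlake, Cedarfen
Last habitat: Elkhorn with 50 animals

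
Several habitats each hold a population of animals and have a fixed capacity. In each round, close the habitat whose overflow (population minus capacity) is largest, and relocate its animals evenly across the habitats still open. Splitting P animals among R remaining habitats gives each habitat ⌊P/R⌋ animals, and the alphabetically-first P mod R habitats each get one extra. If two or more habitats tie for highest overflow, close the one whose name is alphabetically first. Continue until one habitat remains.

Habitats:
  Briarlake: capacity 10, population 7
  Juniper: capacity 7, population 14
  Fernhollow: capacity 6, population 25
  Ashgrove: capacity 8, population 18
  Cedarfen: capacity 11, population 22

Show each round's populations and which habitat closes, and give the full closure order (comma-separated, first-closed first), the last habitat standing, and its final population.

Closure order: Fernhollow, Ashgrove, Cedarfen, Juniper
Last habitat: Briarlake with 86 animals

Round 1: Ashgrove=18 Briarlake=7 Cedarfen=22 Fernhollow=25 Juniper=14 → close Fernhollow (overflow 19)
  25÷4 = 6 each, +1 to first 1
Round 2: Ashgrove=25 Briarlake=13 Cedarfen=28 Juniper=20 → close Ashgrove (overflow 17)
  25÷3 = 8 each, +1 to first 1
Round 3: Briarlake=22 Cedarfen=36 Juniper=28 → close Cedarfen (overflow 25)
  36÷2 = 18 each, +1 to first 0
Round 4: Briarlake=40 Juniper=46 → close Juniper (overflow 39)
  46÷1 = 46 each, +1 to first 0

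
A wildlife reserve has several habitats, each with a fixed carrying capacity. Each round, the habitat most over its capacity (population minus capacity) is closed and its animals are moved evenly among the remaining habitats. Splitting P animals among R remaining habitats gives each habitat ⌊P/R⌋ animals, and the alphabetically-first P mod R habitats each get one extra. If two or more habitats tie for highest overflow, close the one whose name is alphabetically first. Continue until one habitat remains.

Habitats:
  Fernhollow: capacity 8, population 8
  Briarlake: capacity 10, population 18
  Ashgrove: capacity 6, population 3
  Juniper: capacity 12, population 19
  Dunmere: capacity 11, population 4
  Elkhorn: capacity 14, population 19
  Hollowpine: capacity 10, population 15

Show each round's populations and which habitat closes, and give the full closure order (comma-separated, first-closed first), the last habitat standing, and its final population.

Round 1: Ashgrove=3 Briarlake=18 Dunmere=4 Elkhorn=19 Fernhollow=8 Hollowpine=15 Juniper=19 → close Briarlake (overflow 8)
  18÷6 = 3 each, +1 to first 0
Round 2: Ashgrove=6 Dunmere=7 Elkhorn=22 Fernhollow=11 Hollowpine=18 Juniper=22 → close Juniper (overflow 10)
  22÷5 = 4 each, +1 to first 2
Round 3: Ashgrove=11 Dunmere=12 Elkhorn=26 Fernhollow=15 Hollowpine=22 → close Elkhorn (overflow 12)
  26÷4 = 6 each, +1 to first 2
Round 4: Ashgrove=18 Dunmere=19 Fernhollow=21 Hollowpine=28 → close Hollowpine (overflow 18)
  28÷3 = 9 each, +1 to first 1
Round 5: Ashgrove=28 Dunmere=28 Fernhollow=30 → close Ashgrove (overflow 22)
  28÷2 = 14 each, +1 to first 0
Round 6: Dunmere=42 Fernhollow=44 → close Fernhollow (overflow 36)
  44÷1 = 44 each, +1 to first 0

Closure order: Briarlake, Juniper, Elkhorn, Hollowpine, Ashgrove, Fernhollow
Last habitat: Dunmere with 86 animals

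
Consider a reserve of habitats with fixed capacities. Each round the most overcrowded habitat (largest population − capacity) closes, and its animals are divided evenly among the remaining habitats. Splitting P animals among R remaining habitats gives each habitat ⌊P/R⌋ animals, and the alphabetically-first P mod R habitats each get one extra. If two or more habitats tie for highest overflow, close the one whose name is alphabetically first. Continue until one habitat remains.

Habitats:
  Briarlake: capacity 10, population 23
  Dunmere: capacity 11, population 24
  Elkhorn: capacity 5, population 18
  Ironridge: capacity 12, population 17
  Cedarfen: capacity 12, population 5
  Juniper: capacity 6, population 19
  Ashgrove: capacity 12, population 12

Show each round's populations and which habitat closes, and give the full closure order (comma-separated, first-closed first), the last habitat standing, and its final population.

Closure order: Briarlake, Dunmere, Elkhorn, Juniper, Ironridge, Ashgrove
Last habitat: Cedarfen with 118 animals

Round 1: Ashgrove=12 Briarlake=23 Cedarfen=5 Dunmere=24 Elkhorn=18 Ironridge=17 Juniper=19 → close Briarlake (overflow 13)
  23÷6 = 3 each, +1 to first 5
Round 2: Ashgrove=16 Cedarfen=9 Dunmere=28 Elkhorn=22 Ironridge=21 Juniper=22 → close Dunmere (overflow 17)
  28÷5 = 5 each, +1 to first 3
Round 3: Ashgrove=22 Cedarfen=15 Elkhorn=28 Ironridge=26 Juniper=27 → close Elkhorn (overflow 23)
  28÷4 = 7 each, +1 to first 0
Round 4: Ashgrove=29 Cedarfen=22 Ironridge=33 Juniper=34 → close Juniper (overflow 28)
  34÷3 = 11 each, +1 to first 1
Round 5: Ashgrove=41 Cedarfen=33 Ironridge=44 → close Ironridge (overflow 32)
  44÷2 = 22 each, +1 to first 0
Round 6: Ashgrove=63 Cedarfen=55 → close Ashgrove (overflow 51)
  63÷1 = 63 each, +1 to first 0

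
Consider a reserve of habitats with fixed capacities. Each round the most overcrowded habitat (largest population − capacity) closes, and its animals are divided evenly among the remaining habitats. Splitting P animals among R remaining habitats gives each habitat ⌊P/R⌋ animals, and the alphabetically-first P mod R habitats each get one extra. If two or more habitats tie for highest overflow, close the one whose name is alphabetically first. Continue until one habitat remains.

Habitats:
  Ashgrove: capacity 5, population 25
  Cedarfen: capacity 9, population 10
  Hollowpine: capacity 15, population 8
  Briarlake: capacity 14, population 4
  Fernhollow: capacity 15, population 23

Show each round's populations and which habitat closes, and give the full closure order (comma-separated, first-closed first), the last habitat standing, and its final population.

Round 1: Ashgrove=25 Briarlake=4 Cedarfen=10 Fernhollow=23 Hollowpine=8 → close Ashgrove (overflow 20)
  25÷4 = 6 each, +1 to first 1
Round 2: Briarlake=11 Cedarfen=16 Fernhollow=29 Hollowpine=14 → close Fernhollow (overflow 14)
  29÷3 = 9 each, +1 to first 2
Round 3: Briarlake=21 Cedarfen=26 Hollowpine=23 → close Cedarfen (overflow 17)
  26÷2 = 13 each, +1 to first 0
Round 4: Briarlake=34 Hollowpine=36 → close Hollowpine (overflow 21)
  36÷1 = 36 each, +1 to first 0

Closure order: Ashgrove, Fernhollow, Cedarfen, Hollowpine
Last habitat: Briarlake with 70 animals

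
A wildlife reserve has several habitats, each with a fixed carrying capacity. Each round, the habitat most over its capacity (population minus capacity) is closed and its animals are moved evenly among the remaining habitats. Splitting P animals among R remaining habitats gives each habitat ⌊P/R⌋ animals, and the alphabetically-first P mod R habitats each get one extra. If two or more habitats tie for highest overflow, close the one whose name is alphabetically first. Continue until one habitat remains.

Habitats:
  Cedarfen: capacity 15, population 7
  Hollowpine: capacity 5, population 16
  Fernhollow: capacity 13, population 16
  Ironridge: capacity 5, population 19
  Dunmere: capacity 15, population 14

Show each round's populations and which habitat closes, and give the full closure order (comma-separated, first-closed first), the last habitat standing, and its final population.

Closure order: Ironridge, Hollowpine, Fernhollow, Dunmere
Last habitat: Cedarfen with 72 animals

Round 1: Cedarfen=7 Dunmere=14 Fernhollow=16 Hollowpine=16 Ironridge=19 → close Ironridge (overflow 14)
  19÷4 = 4 each, +1 to first 3
Round 2: Cedarfen=12 Dunmere=19 Fernhollow=21 Hollowpine=20 → close Hollowpine (overflow 15)
  20÷3 = 6 each, +1 to first 2
Round 3: Cedarfen=19 Dunmere=26 Fernhollow=27 → close Fernhollow (overflow 14)
  27÷2 = 13 each, +1 to first 1
Round 4: Cedarfen=33 Dunmere=39 → close Dunmere (overflow 24)
  39÷1 = 39 each, +1 to first 0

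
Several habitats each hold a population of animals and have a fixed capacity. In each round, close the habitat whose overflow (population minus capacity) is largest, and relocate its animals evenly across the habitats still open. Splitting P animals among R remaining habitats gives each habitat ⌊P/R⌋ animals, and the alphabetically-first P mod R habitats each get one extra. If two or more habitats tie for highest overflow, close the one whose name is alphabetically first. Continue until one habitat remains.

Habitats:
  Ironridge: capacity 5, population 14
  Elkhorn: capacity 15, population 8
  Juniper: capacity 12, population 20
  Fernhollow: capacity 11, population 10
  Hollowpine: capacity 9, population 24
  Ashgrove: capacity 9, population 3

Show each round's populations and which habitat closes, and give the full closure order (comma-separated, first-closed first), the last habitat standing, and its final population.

Round 1: Ashgrove=3 Elkhorn=8 Fernhollow=10 Hollowpine=24 Ironridge=14 Juniper=20 → close Hollowpine (overflow 15)
  24÷5 = 4 each, +1 to first 4
Round 2: Ashgrove=8 Elkhorn=13 Fernhollow=15 Ironridge=19 Juniper=24 → close Ironridge (overflow 14)
  19÷4 = 4 each, +1 to first 3
Round 3: Ashgrove=13 Elkhorn=18 Fernhollow=20 Juniper=28 → close Juniper (overflow 16)
  28÷3 = 9 each, +1 to first 1
Round 4: Ashgrove=23 Elkhorn=27 Fernhollow=29 → close Fernhollow (overflow 18)
  29÷2 = 14 each, +1 to first 1
Round 5: Ashgrove=38 Elkhorn=41 → close Ashgrove (overflow 29)
  38÷1 = 38 each, +1 to first 0

Closure order: Hollowpine, Ironridge, Juniper, Fernhollow, Ashgrove
Last habitat: Elkhorn with 79 animals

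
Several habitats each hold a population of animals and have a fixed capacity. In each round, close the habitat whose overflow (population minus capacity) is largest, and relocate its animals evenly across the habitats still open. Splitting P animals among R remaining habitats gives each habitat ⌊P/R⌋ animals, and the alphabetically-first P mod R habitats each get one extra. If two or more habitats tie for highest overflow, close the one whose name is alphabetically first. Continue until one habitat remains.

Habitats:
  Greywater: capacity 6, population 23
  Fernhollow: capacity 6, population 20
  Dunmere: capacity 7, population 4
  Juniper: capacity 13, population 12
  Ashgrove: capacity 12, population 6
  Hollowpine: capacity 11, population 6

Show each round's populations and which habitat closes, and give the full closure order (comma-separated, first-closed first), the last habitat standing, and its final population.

Round 1: Ashgrove=6 Dunmere=4 Fernhollow=20 Greywater=23 Hollowpine=6 Juniper=12 → close Greywater (overflow 17)
  23÷5 = 4 each, +1 to first 3
Round 2: Ashgrove=11 Dunmere=9 Fernhollow=25 Hollowpine=10 Juniper=16 → close Fernhollow (overflow 19)
  25÷4 = 6 each, +1 to first 1
Round 3: Ashgrove=18 Dunmere=15 Hollowpine=16 Juniper=22 → close Juniper (overflow 9)
  22÷3 = 7 each, +1 to first 1
Round 4: Ashgrove=26 Dunmere=22 Hollowpine=23 → close Dunmere (overflow 15)
  22÷2 = 11 each, +1 to first 0
Round 5: Ashgrove=37 Hollowpine=34 → close Ashgrove (overflow 25)
  37÷1 = 37 each, +1 to first 0

Closure order: Greywater, Fernhollow, Juniper, Dunmere, Ashgrove
Last habitat: Hollowpine with 71 animals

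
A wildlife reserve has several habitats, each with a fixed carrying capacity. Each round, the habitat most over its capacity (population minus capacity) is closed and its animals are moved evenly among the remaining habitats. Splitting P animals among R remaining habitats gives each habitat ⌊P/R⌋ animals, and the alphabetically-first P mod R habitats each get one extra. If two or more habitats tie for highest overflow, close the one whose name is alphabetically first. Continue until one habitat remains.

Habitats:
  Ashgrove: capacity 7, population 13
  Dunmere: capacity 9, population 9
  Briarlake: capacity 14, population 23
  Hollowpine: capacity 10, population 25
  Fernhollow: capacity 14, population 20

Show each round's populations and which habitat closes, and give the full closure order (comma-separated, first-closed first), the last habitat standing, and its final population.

Closure order: Hollowpine, Briarlake, Ashgrove, Fernhollow
Last habitat: Dunmere with 90 animals

Round 1: Ashgrove=13 Briarlake=23 Dunmere=9 Fernhollow=20 Hollowpine=25 → close Hollowpine (overflow 15)
  25÷4 = 6 each, +1 to first 1
Round 2: Ashgrove=20 Briarlake=29 Dunmere=15 Fernhollow=26 → close Briarlake (overflow 15)
  29÷3 = 9 each, +1 to first 2
Round 3: Ashgrove=30 Dunmere=25 Fernhollow=35 → close Ashgrove (overflow 23)
  30÷2 = 15 each, +1 to first 0
Round 4: Dunmere=40 Fernhollow=50 → close Fernhollow (overflow 36)
  50÷1 = 50 each, +1 to first 0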